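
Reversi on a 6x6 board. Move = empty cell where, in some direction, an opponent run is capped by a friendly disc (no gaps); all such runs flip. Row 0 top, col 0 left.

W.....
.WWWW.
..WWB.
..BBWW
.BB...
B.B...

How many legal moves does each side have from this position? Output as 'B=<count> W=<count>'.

-- B to move --
(0,1): no bracket -> illegal
(0,2): flips 3 -> legal
(0,3): flips 2 -> legal
(0,4): flips 1 -> legal
(0,5): flips 2 -> legal
(1,0): no bracket -> illegal
(1,5): no bracket -> illegal
(2,0): no bracket -> illegal
(2,1): flips 2 -> legal
(2,5): no bracket -> illegal
(3,1): no bracket -> illegal
(4,3): no bracket -> illegal
(4,4): flips 1 -> legal
(4,5): no bracket -> illegal
B mobility = 6
-- W to move --
(1,5): no bracket -> illegal
(2,1): no bracket -> illegal
(2,5): flips 1 -> legal
(3,0): no bracket -> illegal
(3,1): flips 2 -> legal
(4,0): no bracket -> illegal
(4,3): flips 1 -> legal
(4,4): flips 1 -> legal
(5,1): no bracket -> illegal
(5,3): no bracket -> illegal
W mobility = 4

Answer: B=6 W=4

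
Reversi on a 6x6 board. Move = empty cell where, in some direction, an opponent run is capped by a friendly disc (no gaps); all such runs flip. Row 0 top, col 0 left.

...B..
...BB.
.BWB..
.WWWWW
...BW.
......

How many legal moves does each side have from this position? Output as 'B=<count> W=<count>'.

-- B to move --
(1,1): no bracket -> illegal
(1,2): no bracket -> illegal
(2,0): no bracket -> illegal
(2,4): no bracket -> illegal
(2,5): flips 1 -> legal
(3,0): no bracket -> illegal
(4,0): flips 2 -> legal
(4,1): flips 2 -> legal
(4,2): no bracket -> illegal
(4,5): flips 2 -> legal
(5,3): no bracket -> illegal
(5,4): no bracket -> illegal
(5,5): no bracket -> illegal
B mobility = 4
-- W to move --
(0,2): no bracket -> illegal
(0,4): flips 1 -> legal
(0,5): flips 2 -> legal
(1,0): flips 1 -> legal
(1,1): flips 1 -> legal
(1,2): flips 1 -> legal
(1,5): no bracket -> illegal
(2,0): flips 1 -> legal
(2,4): flips 1 -> legal
(2,5): no bracket -> illegal
(3,0): no bracket -> illegal
(4,2): flips 1 -> legal
(5,2): flips 1 -> legal
(5,3): flips 1 -> legal
(5,4): flips 1 -> legal
W mobility = 11

Answer: B=4 W=11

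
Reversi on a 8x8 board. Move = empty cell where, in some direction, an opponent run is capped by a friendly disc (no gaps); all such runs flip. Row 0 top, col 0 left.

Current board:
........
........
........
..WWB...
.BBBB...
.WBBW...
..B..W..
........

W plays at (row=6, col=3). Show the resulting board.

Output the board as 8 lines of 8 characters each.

Answer: ........
........
........
..WWB...
.BBWB...
.WBWW...
..BW.W..
........

Derivation:
Place W at (6,3); scan 8 dirs for brackets.
Dir NW: opp run (5,2) (4,1), next='.' -> no flip
Dir N: opp run (5,3) (4,3) capped by W -> flip
Dir NE: first cell 'W' (not opp) -> no flip
Dir W: opp run (6,2), next='.' -> no flip
Dir E: first cell '.' (not opp) -> no flip
Dir SW: first cell '.' (not opp) -> no flip
Dir S: first cell '.' (not opp) -> no flip
Dir SE: first cell '.' (not opp) -> no flip
All flips: (4,3) (5,3)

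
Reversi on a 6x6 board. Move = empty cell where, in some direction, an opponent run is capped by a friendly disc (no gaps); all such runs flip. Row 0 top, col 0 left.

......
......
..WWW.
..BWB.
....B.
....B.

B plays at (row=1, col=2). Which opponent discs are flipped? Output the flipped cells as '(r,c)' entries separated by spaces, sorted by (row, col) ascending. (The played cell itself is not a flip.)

Answer: (2,2) (2,3)

Derivation:
Dir NW: first cell '.' (not opp) -> no flip
Dir N: first cell '.' (not opp) -> no flip
Dir NE: first cell '.' (not opp) -> no flip
Dir W: first cell '.' (not opp) -> no flip
Dir E: first cell '.' (not opp) -> no flip
Dir SW: first cell '.' (not opp) -> no flip
Dir S: opp run (2,2) capped by B -> flip
Dir SE: opp run (2,3) capped by B -> flip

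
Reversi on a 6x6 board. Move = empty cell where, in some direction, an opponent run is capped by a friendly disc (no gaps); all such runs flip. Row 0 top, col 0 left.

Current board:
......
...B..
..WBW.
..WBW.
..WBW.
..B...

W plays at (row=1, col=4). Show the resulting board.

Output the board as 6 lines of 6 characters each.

Answer: ......
...BW.
..WWW.
..WBW.
..WBW.
..B...

Derivation:
Place W at (1,4); scan 8 dirs for brackets.
Dir NW: first cell '.' (not opp) -> no flip
Dir N: first cell '.' (not opp) -> no flip
Dir NE: first cell '.' (not opp) -> no flip
Dir W: opp run (1,3), next='.' -> no flip
Dir E: first cell '.' (not opp) -> no flip
Dir SW: opp run (2,3) capped by W -> flip
Dir S: first cell 'W' (not opp) -> no flip
Dir SE: first cell '.' (not opp) -> no flip
All flips: (2,3)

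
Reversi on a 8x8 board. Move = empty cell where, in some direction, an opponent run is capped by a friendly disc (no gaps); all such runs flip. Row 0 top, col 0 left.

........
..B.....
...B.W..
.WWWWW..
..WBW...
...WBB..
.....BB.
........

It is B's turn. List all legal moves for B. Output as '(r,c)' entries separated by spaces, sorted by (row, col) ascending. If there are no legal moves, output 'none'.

(1,4): no bracket -> illegal
(1,5): no bracket -> illegal
(1,6): flips 2 -> legal
(2,0): no bracket -> illegal
(2,1): flips 1 -> legal
(2,2): flips 2 -> legal
(2,4): flips 2 -> legal
(2,6): no bracket -> illegal
(3,0): no bracket -> illegal
(3,6): no bracket -> illegal
(4,0): no bracket -> illegal
(4,1): flips 2 -> legal
(4,5): flips 2 -> legal
(4,6): no bracket -> illegal
(5,1): no bracket -> illegal
(5,2): flips 1 -> legal
(6,2): no bracket -> illegal
(6,3): flips 1 -> legal
(6,4): no bracket -> illegal

Answer: (1,6) (2,1) (2,2) (2,4) (4,1) (4,5) (5,2) (6,3)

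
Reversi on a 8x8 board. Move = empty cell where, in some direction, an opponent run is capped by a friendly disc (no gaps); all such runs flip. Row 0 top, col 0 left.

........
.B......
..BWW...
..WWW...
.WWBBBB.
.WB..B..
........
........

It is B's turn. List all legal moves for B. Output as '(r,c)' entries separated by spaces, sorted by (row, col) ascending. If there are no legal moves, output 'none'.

(1,2): flips 2 -> legal
(1,3): flips 2 -> legal
(1,4): flips 2 -> legal
(1,5): no bracket -> illegal
(2,1): flips 1 -> legal
(2,5): flips 3 -> legal
(3,0): flips 1 -> legal
(3,1): no bracket -> illegal
(3,5): no bracket -> illegal
(4,0): flips 2 -> legal
(5,0): flips 1 -> legal
(5,3): no bracket -> illegal
(6,0): no bracket -> illegal
(6,1): no bracket -> illegal
(6,2): no bracket -> illegal

Answer: (1,2) (1,3) (1,4) (2,1) (2,5) (3,0) (4,0) (5,0)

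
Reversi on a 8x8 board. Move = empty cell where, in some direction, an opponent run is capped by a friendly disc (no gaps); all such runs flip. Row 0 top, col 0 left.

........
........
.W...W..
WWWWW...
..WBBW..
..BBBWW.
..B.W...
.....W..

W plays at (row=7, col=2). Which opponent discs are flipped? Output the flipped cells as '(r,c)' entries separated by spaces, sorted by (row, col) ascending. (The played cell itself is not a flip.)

Dir NW: first cell '.' (not opp) -> no flip
Dir N: opp run (6,2) (5,2) capped by W -> flip
Dir NE: first cell '.' (not opp) -> no flip
Dir W: first cell '.' (not opp) -> no flip
Dir E: first cell '.' (not opp) -> no flip
Dir SW: edge -> no flip
Dir S: edge -> no flip
Dir SE: edge -> no flip

Answer: (5,2) (6,2)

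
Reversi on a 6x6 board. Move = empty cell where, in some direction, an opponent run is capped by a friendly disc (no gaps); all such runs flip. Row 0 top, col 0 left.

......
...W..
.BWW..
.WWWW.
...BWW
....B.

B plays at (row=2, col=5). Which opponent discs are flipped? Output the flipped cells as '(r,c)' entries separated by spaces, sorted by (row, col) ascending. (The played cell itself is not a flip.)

Answer: (3,4)

Derivation:
Dir NW: first cell '.' (not opp) -> no flip
Dir N: first cell '.' (not opp) -> no flip
Dir NE: edge -> no flip
Dir W: first cell '.' (not opp) -> no flip
Dir E: edge -> no flip
Dir SW: opp run (3,4) capped by B -> flip
Dir S: first cell '.' (not opp) -> no flip
Dir SE: edge -> no flip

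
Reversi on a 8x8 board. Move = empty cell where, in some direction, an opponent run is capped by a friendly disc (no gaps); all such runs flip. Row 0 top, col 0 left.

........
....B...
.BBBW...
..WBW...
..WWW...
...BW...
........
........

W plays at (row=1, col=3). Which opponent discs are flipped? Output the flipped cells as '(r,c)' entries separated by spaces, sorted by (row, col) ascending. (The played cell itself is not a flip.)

Answer: (2,3) (3,3)

Derivation:
Dir NW: first cell '.' (not opp) -> no flip
Dir N: first cell '.' (not opp) -> no flip
Dir NE: first cell '.' (not opp) -> no flip
Dir W: first cell '.' (not opp) -> no flip
Dir E: opp run (1,4), next='.' -> no flip
Dir SW: opp run (2,2), next='.' -> no flip
Dir S: opp run (2,3) (3,3) capped by W -> flip
Dir SE: first cell 'W' (not opp) -> no flip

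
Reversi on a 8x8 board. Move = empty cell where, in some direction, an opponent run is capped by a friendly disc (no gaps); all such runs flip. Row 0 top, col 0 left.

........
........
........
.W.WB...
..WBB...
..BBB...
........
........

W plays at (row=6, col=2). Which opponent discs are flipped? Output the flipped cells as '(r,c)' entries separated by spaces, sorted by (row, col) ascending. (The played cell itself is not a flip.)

Dir NW: first cell '.' (not opp) -> no flip
Dir N: opp run (5,2) capped by W -> flip
Dir NE: opp run (5,3) (4,4), next='.' -> no flip
Dir W: first cell '.' (not opp) -> no flip
Dir E: first cell '.' (not opp) -> no flip
Dir SW: first cell '.' (not opp) -> no flip
Dir S: first cell '.' (not opp) -> no flip
Dir SE: first cell '.' (not opp) -> no flip

Answer: (5,2)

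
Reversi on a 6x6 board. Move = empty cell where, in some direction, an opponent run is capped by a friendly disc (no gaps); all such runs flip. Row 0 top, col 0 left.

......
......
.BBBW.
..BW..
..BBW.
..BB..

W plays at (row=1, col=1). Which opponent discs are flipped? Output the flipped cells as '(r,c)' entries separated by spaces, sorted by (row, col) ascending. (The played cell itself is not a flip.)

Dir NW: first cell '.' (not opp) -> no flip
Dir N: first cell '.' (not opp) -> no flip
Dir NE: first cell '.' (not opp) -> no flip
Dir W: first cell '.' (not opp) -> no flip
Dir E: first cell '.' (not opp) -> no flip
Dir SW: first cell '.' (not opp) -> no flip
Dir S: opp run (2,1), next='.' -> no flip
Dir SE: opp run (2,2) capped by W -> flip

Answer: (2,2)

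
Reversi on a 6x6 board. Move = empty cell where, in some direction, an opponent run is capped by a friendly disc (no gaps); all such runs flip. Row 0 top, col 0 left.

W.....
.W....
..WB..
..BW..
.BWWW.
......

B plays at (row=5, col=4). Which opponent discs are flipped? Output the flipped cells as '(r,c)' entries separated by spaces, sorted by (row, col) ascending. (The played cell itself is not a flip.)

Answer: (4,3)

Derivation:
Dir NW: opp run (4,3) capped by B -> flip
Dir N: opp run (4,4), next='.' -> no flip
Dir NE: first cell '.' (not opp) -> no flip
Dir W: first cell '.' (not opp) -> no flip
Dir E: first cell '.' (not opp) -> no flip
Dir SW: edge -> no flip
Dir S: edge -> no flip
Dir SE: edge -> no flip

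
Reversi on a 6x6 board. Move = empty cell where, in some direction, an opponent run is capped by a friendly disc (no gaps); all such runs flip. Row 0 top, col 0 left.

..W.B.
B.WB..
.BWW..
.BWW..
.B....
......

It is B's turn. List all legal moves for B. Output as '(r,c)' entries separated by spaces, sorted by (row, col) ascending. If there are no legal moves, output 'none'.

Answer: (0,3) (1,1) (1,4) (2,4) (3,4) (4,3)

Derivation:
(0,1): no bracket -> illegal
(0,3): flips 1 -> legal
(1,1): flips 1 -> legal
(1,4): flips 2 -> legal
(2,4): flips 2 -> legal
(3,4): flips 2 -> legal
(4,2): no bracket -> illegal
(4,3): flips 3 -> legal
(4,4): no bracket -> illegal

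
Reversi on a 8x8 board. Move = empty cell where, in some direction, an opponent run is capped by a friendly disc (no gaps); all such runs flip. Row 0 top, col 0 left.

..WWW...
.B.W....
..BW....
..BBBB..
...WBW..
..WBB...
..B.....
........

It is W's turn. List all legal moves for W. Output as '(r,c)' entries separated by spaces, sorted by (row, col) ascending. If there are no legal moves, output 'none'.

(0,0): no bracket -> illegal
(0,1): no bracket -> illegal
(1,0): no bracket -> illegal
(1,2): no bracket -> illegal
(2,0): flips 1 -> legal
(2,1): flips 2 -> legal
(2,4): no bracket -> illegal
(2,5): flips 2 -> legal
(2,6): no bracket -> illegal
(3,1): flips 1 -> legal
(3,6): no bracket -> illegal
(4,1): flips 1 -> legal
(4,2): no bracket -> illegal
(4,6): no bracket -> illegal
(5,1): no bracket -> illegal
(5,5): flips 2 -> legal
(6,1): no bracket -> illegal
(6,3): flips 2 -> legal
(6,4): no bracket -> illegal
(6,5): flips 1 -> legal
(7,1): no bracket -> illegal
(7,2): flips 1 -> legal
(7,3): no bracket -> illegal

Answer: (2,0) (2,1) (2,5) (3,1) (4,1) (5,5) (6,3) (6,5) (7,2)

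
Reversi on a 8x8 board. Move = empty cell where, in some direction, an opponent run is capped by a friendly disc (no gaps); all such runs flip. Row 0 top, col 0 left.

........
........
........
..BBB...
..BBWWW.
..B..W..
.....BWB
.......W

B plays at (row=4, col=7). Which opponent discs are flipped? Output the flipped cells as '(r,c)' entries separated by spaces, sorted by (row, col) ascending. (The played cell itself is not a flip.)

Dir NW: first cell '.' (not opp) -> no flip
Dir N: first cell '.' (not opp) -> no flip
Dir NE: edge -> no flip
Dir W: opp run (4,6) (4,5) (4,4) capped by B -> flip
Dir E: edge -> no flip
Dir SW: first cell '.' (not opp) -> no flip
Dir S: first cell '.' (not opp) -> no flip
Dir SE: edge -> no flip

Answer: (4,4) (4,5) (4,6)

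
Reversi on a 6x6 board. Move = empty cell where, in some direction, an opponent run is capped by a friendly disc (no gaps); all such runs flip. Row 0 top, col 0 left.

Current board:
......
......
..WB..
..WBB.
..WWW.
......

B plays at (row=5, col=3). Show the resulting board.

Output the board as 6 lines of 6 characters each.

Place B at (5,3); scan 8 dirs for brackets.
Dir NW: opp run (4,2), next='.' -> no flip
Dir N: opp run (4,3) capped by B -> flip
Dir NE: opp run (4,4), next='.' -> no flip
Dir W: first cell '.' (not opp) -> no flip
Dir E: first cell '.' (not opp) -> no flip
Dir SW: edge -> no flip
Dir S: edge -> no flip
Dir SE: edge -> no flip
All flips: (4,3)

Answer: ......
......
..WB..
..WBB.
..WBW.
...B..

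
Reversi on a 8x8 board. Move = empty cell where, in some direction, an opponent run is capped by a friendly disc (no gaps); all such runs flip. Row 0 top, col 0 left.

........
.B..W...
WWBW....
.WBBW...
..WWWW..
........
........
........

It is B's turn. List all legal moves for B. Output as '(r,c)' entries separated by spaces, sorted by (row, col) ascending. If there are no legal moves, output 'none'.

(0,3): no bracket -> illegal
(0,4): no bracket -> illegal
(0,5): flips 2 -> legal
(1,0): flips 1 -> legal
(1,2): no bracket -> illegal
(1,3): flips 1 -> legal
(1,5): no bracket -> illegal
(2,4): flips 1 -> legal
(2,5): no bracket -> illegal
(3,0): flips 1 -> legal
(3,5): flips 1 -> legal
(3,6): no bracket -> illegal
(4,0): flips 1 -> legal
(4,1): flips 2 -> legal
(4,6): no bracket -> illegal
(5,1): flips 1 -> legal
(5,2): flips 1 -> legal
(5,3): flips 1 -> legal
(5,4): flips 1 -> legal
(5,5): flips 1 -> legal
(5,6): no bracket -> illegal

Answer: (0,5) (1,0) (1,3) (2,4) (3,0) (3,5) (4,0) (4,1) (5,1) (5,2) (5,3) (5,4) (5,5)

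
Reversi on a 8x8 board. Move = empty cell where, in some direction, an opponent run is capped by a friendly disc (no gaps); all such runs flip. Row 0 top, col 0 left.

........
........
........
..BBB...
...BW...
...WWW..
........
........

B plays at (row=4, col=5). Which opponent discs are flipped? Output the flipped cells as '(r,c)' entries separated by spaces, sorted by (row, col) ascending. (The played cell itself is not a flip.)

Answer: (4,4)

Derivation:
Dir NW: first cell 'B' (not opp) -> no flip
Dir N: first cell '.' (not opp) -> no flip
Dir NE: first cell '.' (not opp) -> no flip
Dir W: opp run (4,4) capped by B -> flip
Dir E: first cell '.' (not opp) -> no flip
Dir SW: opp run (5,4), next='.' -> no flip
Dir S: opp run (5,5), next='.' -> no flip
Dir SE: first cell '.' (not opp) -> no flip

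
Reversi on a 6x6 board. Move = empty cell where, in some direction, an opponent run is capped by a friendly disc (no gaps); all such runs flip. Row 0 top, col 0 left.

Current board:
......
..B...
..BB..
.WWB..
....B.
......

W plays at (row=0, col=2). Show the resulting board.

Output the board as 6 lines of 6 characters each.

Answer: ..W...
..W...
..WB..
.WWB..
....B.
......

Derivation:
Place W at (0,2); scan 8 dirs for brackets.
Dir NW: edge -> no flip
Dir N: edge -> no flip
Dir NE: edge -> no flip
Dir W: first cell '.' (not opp) -> no flip
Dir E: first cell '.' (not opp) -> no flip
Dir SW: first cell '.' (not opp) -> no flip
Dir S: opp run (1,2) (2,2) capped by W -> flip
Dir SE: first cell '.' (not opp) -> no flip
All flips: (1,2) (2,2)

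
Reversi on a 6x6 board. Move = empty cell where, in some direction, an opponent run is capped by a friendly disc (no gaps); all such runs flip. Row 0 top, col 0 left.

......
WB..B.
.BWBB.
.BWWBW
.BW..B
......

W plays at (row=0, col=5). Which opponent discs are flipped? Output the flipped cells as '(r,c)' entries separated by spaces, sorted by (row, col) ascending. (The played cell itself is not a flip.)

Answer: (1,4) (2,3)

Derivation:
Dir NW: edge -> no flip
Dir N: edge -> no flip
Dir NE: edge -> no flip
Dir W: first cell '.' (not opp) -> no flip
Dir E: edge -> no flip
Dir SW: opp run (1,4) (2,3) capped by W -> flip
Dir S: first cell '.' (not opp) -> no flip
Dir SE: edge -> no flip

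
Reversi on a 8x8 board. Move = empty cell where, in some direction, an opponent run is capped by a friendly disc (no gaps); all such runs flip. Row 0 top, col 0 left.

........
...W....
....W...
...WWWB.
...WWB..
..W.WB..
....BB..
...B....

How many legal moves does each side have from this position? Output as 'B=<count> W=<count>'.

Answer: B=8 W=8

Derivation:
-- B to move --
(0,2): no bracket -> illegal
(0,3): no bracket -> illegal
(0,4): no bracket -> illegal
(1,2): no bracket -> illegal
(1,4): flips 4 -> legal
(1,5): no bracket -> illegal
(2,2): flips 2 -> legal
(2,3): flips 1 -> legal
(2,5): flips 1 -> legal
(2,6): no bracket -> illegal
(3,2): flips 5 -> legal
(4,1): no bracket -> illegal
(4,2): flips 2 -> legal
(4,6): no bracket -> illegal
(5,1): no bracket -> illegal
(5,3): flips 1 -> legal
(6,1): no bracket -> illegal
(6,2): no bracket -> illegal
(6,3): flips 1 -> legal
B mobility = 8
-- W to move --
(2,5): no bracket -> illegal
(2,6): no bracket -> illegal
(2,7): flips 2 -> legal
(3,7): flips 1 -> legal
(4,6): flips 1 -> legal
(4,7): no bracket -> illegal
(5,3): no bracket -> illegal
(5,6): flips 2 -> legal
(6,2): no bracket -> illegal
(6,3): no bracket -> illegal
(6,6): flips 1 -> legal
(7,2): no bracket -> illegal
(7,4): flips 1 -> legal
(7,5): flips 3 -> legal
(7,6): flips 1 -> legal
W mobility = 8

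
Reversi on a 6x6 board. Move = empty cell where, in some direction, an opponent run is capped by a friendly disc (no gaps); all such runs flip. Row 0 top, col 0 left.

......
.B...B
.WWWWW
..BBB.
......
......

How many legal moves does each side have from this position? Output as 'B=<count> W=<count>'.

-- B to move --
(1,0): flips 1 -> legal
(1,2): flips 2 -> legal
(1,3): flips 1 -> legal
(1,4): flips 2 -> legal
(2,0): no bracket -> illegal
(3,0): no bracket -> illegal
(3,1): flips 1 -> legal
(3,5): flips 1 -> legal
B mobility = 6
-- W to move --
(0,0): flips 1 -> legal
(0,1): flips 1 -> legal
(0,2): no bracket -> illegal
(0,4): no bracket -> illegal
(0,5): flips 1 -> legal
(1,0): no bracket -> illegal
(1,2): no bracket -> illegal
(1,4): no bracket -> illegal
(2,0): no bracket -> illegal
(3,1): no bracket -> illegal
(3,5): no bracket -> illegal
(4,1): flips 1 -> legal
(4,2): flips 2 -> legal
(4,3): flips 3 -> legal
(4,4): flips 2 -> legal
(4,5): flips 1 -> legal
W mobility = 8

Answer: B=6 W=8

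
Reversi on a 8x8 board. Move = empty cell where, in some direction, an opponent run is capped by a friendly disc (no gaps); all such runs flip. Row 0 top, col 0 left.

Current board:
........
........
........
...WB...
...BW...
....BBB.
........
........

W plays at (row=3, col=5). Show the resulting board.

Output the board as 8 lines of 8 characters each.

Answer: ........
........
........
...WWW..
...BW...
....BBB.
........
........

Derivation:
Place W at (3,5); scan 8 dirs for brackets.
Dir NW: first cell '.' (not opp) -> no flip
Dir N: first cell '.' (not opp) -> no flip
Dir NE: first cell '.' (not opp) -> no flip
Dir W: opp run (3,4) capped by W -> flip
Dir E: first cell '.' (not opp) -> no flip
Dir SW: first cell 'W' (not opp) -> no flip
Dir S: first cell '.' (not opp) -> no flip
Dir SE: first cell '.' (not opp) -> no flip
All flips: (3,4)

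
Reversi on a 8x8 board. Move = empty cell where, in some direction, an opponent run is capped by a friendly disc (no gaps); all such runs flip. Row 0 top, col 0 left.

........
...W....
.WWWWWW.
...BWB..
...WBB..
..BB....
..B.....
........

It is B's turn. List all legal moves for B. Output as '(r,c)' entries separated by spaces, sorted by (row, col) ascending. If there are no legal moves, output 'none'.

(0,2): flips 2 -> legal
(0,3): flips 2 -> legal
(0,4): no bracket -> illegal
(1,0): no bracket -> illegal
(1,1): flips 1 -> legal
(1,2): flips 2 -> legal
(1,4): flips 2 -> legal
(1,5): flips 2 -> legal
(1,6): flips 3 -> legal
(1,7): flips 1 -> legal
(2,0): no bracket -> illegal
(2,7): no bracket -> illegal
(3,0): no bracket -> illegal
(3,1): no bracket -> illegal
(3,2): no bracket -> illegal
(3,6): no bracket -> illegal
(3,7): no bracket -> illegal
(4,2): flips 1 -> legal
(5,4): no bracket -> illegal

Answer: (0,2) (0,3) (1,1) (1,2) (1,4) (1,5) (1,6) (1,7) (4,2)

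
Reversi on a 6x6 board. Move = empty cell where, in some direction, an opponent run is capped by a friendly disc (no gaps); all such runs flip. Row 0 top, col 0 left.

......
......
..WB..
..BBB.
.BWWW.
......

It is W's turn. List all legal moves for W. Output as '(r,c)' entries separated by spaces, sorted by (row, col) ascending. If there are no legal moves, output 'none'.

(1,2): no bracket -> illegal
(1,3): flips 2 -> legal
(1,4): no bracket -> illegal
(2,1): flips 1 -> legal
(2,4): flips 3 -> legal
(2,5): flips 1 -> legal
(3,0): no bracket -> illegal
(3,1): no bracket -> illegal
(3,5): no bracket -> illegal
(4,0): flips 1 -> legal
(4,5): no bracket -> illegal
(5,0): no bracket -> illegal
(5,1): no bracket -> illegal
(5,2): no bracket -> illegal

Answer: (1,3) (2,1) (2,4) (2,5) (4,0)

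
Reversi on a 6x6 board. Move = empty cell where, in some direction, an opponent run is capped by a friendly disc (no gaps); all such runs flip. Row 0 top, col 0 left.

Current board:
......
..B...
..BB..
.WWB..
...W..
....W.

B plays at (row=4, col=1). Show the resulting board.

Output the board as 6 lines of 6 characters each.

Place B at (4,1); scan 8 dirs for brackets.
Dir NW: first cell '.' (not opp) -> no flip
Dir N: opp run (3,1), next='.' -> no flip
Dir NE: opp run (3,2) capped by B -> flip
Dir W: first cell '.' (not opp) -> no flip
Dir E: first cell '.' (not opp) -> no flip
Dir SW: first cell '.' (not opp) -> no flip
Dir S: first cell '.' (not opp) -> no flip
Dir SE: first cell '.' (not opp) -> no flip
All flips: (3,2)

Answer: ......
..B...
..BB..
.WBB..
.B.W..
....W.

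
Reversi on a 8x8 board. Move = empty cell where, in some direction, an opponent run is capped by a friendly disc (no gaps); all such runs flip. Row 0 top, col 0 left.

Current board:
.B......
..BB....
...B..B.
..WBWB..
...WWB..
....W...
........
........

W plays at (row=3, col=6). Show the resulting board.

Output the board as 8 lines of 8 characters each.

Place W at (3,6); scan 8 dirs for brackets.
Dir NW: first cell '.' (not opp) -> no flip
Dir N: opp run (2,6), next='.' -> no flip
Dir NE: first cell '.' (not opp) -> no flip
Dir W: opp run (3,5) capped by W -> flip
Dir E: first cell '.' (not opp) -> no flip
Dir SW: opp run (4,5) capped by W -> flip
Dir S: first cell '.' (not opp) -> no flip
Dir SE: first cell '.' (not opp) -> no flip
All flips: (3,5) (4,5)

Answer: .B......
..BB....
...B..B.
..WBWWW.
...WWW..
....W...
........
........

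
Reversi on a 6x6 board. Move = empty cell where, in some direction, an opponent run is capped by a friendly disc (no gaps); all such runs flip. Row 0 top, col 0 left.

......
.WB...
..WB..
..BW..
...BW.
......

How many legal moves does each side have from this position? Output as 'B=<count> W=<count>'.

Answer: B=4 W=6

Derivation:
-- B to move --
(0,0): no bracket -> illegal
(0,1): no bracket -> illegal
(0,2): no bracket -> illegal
(1,0): flips 1 -> legal
(1,3): no bracket -> illegal
(2,0): no bracket -> illegal
(2,1): flips 1 -> legal
(2,4): no bracket -> illegal
(3,1): no bracket -> illegal
(3,4): flips 1 -> legal
(3,5): no bracket -> illegal
(4,2): no bracket -> illegal
(4,5): flips 1 -> legal
(5,3): no bracket -> illegal
(5,4): no bracket -> illegal
(5,5): no bracket -> illegal
B mobility = 4
-- W to move --
(0,1): no bracket -> illegal
(0,2): flips 1 -> legal
(0,3): no bracket -> illegal
(1,3): flips 2 -> legal
(1,4): no bracket -> illegal
(2,1): no bracket -> illegal
(2,4): flips 1 -> legal
(3,1): flips 1 -> legal
(3,4): no bracket -> illegal
(4,1): no bracket -> illegal
(4,2): flips 2 -> legal
(5,2): no bracket -> illegal
(5,3): flips 1 -> legal
(5,4): no bracket -> illegal
W mobility = 6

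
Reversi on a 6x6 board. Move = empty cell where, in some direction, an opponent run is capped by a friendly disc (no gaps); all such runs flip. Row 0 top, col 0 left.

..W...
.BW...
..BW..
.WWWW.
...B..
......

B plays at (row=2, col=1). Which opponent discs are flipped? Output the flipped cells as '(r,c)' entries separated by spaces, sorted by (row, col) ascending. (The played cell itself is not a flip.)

Answer: (3,2)

Derivation:
Dir NW: first cell '.' (not opp) -> no flip
Dir N: first cell 'B' (not opp) -> no flip
Dir NE: opp run (1,2), next='.' -> no flip
Dir W: first cell '.' (not opp) -> no flip
Dir E: first cell 'B' (not opp) -> no flip
Dir SW: first cell '.' (not opp) -> no flip
Dir S: opp run (3,1), next='.' -> no flip
Dir SE: opp run (3,2) capped by B -> flip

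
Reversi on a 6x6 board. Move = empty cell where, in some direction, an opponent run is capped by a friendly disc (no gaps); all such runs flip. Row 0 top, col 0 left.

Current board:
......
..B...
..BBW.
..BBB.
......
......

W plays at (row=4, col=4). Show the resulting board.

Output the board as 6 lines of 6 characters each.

Place W at (4,4); scan 8 dirs for brackets.
Dir NW: opp run (3,3) (2,2), next='.' -> no flip
Dir N: opp run (3,4) capped by W -> flip
Dir NE: first cell '.' (not opp) -> no flip
Dir W: first cell '.' (not opp) -> no flip
Dir E: first cell '.' (not opp) -> no flip
Dir SW: first cell '.' (not opp) -> no flip
Dir S: first cell '.' (not opp) -> no flip
Dir SE: first cell '.' (not opp) -> no flip
All flips: (3,4)

Answer: ......
..B...
..BBW.
..BBW.
....W.
......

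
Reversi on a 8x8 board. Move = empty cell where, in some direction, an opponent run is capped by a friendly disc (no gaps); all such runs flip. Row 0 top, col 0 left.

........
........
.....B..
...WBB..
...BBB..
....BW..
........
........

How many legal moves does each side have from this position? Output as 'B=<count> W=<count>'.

-- B to move --
(2,2): flips 1 -> legal
(2,3): flips 1 -> legal
(2,4): no bracket -> illegal
(3,2): flips 1 -> legal
(4,2): no bracket -> illegal
(4,6): no bracket -> illegal
(5,6): flips 1 -> legal
(6,4): no bracket -> illegal
(6,5): flips 1 -> legal
(6,6): flips 1 -> legal
B mobility = 6
-- W to move --
(1,4): no bracket -> illegal
(1,5): flips 3 -> legal
(1,6): no bracket -> illegal
(2,3): no bracket -> illegal
(2,4): no bracket -> illegal
(2,6): no bracket -> illegal
(3,2): no bracket -> illegal
(3,6): flips 2 -> legal
(4,2): no bracket -> illegal
(4,6): no bracket -> illegal
(5,2): no bracket -> illegal
(5,3): flips 2 -> legal
(5,6): no bracket -> illegal
(6,3): no bracket -> illegal
(6,4): no bracket -> illegal
(6,5): no bracket -> illegal
W mobility = 3

Answer: B=6 W=3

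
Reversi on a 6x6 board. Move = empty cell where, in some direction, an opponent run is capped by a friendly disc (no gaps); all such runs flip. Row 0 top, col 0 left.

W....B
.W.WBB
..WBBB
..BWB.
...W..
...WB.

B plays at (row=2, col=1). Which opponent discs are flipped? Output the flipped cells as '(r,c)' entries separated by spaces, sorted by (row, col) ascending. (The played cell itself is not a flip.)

Answer: (2,2)

Derivation:
Dir NW: first cell '.' (not opp) -> no flip
Dir N: opp run (1,1), next='.' -> no flip
Dir NE: first cell '.' (not opp) -> no flip
Dir W: first cell '.' (not opp) -> no flip
Dir E: opp run (2,2) capped by B -> flip
Dir SW: first cell '.' (not opp) -> no flip
Dir S: first cell '.' (not opp) -> no flip
Dir SE: first cell 'B' (not opp) -> no flip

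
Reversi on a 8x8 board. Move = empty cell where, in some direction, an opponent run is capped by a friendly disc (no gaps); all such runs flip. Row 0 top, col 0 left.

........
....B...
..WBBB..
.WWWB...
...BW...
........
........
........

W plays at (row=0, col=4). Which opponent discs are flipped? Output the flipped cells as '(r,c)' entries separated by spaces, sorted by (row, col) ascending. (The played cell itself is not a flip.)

Dir NW: edge -> no flip
Dir N: edge -> no flip
Dir NE: edge -> no flip
Dir W: first cell '.' (not opp) -> no flip
Dir E: first cell '.' (not opp) -> no flip
Dir SW: first cell '.' (not opp) -> no flip
Dir S: opp run (1,4) (2,4) (3,4) capped by W -> flip
Dir SE: first cell '.' (not opp) -> no flip

Answer: (1,4) (2,4) (3,4)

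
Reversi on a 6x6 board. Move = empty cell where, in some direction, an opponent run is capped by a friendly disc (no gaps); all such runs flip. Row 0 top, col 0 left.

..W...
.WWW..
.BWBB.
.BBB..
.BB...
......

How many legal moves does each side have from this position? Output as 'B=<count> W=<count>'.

-- B to move --
(0,0): flips 2 -> legal
(0,1): flips 2 -> legal
(0,3): flips 2 -> legal
(0,4): flips 2 -> legal
(1,0): no bracket -> illegal
(1,4): no bracket -> illegal
(2,0): no bracket -> illegal
B mobility = 4
-- W to move --
(1,0): no bracket -> illegal
(1,4): no bracket -> illegal
(1,5): no bracket -> illegal
(2,0): flips 1 -> legal
(2,5): flips 2 -> legal
(3,0): flips 1 -> legal
(3,4): flips 1 -> legal
(3,5): flips 1 -> legal
(4,0): flips 1 -> legal
(4,3): flips 2 -> legal
(4,4): flips 1 -> legal
(5,0): no bracket -> illegal
(5,1): flips 3 -> legal
(5,2): flips 2 -> legal
(5,3): no bracket -> illegal
W mobility = 10

Answer: B=4 W=10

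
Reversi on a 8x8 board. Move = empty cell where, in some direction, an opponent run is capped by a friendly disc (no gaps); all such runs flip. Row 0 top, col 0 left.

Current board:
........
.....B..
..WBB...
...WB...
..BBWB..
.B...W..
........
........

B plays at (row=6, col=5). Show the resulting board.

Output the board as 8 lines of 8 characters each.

Answer: ........
.....B..
..WBB...
...WB...
..BBWB..
.B...B..
.....B..
........

Derivation:
Place B at (6,5); scan 8 dirs for brackets.
Dir NW: first cell '.' (not opp) -> no flip
Dir N: opp run (5,5) capped by B -> flip
Dir NE: first cell '.' (not opp) -> no flip
Dir W: first cell '.' (not opp) -> no flip
Dir E: first cell '.' (not opp) -> no flip
Dir SW: first cell '.' (not opp) -> no flip
Dir S: first cell '.' (not opp) -> no flip
Dir SE: first cell '.' (not opp) -> no flip
All flips: (5,5)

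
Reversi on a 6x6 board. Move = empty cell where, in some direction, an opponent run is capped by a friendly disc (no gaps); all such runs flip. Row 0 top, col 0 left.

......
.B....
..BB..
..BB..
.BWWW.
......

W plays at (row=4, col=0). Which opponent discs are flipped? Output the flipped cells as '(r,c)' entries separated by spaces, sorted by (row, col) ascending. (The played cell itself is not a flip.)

Answer: (4,1)

Derivation:
Dir NW: edge -> no flip
Dir N: first cell '.' (not opp) -> no flip
Dir NE: first cell '.' (not opp) -> no flip
Dir W: edge -> no flip
Dir E: opp run (4,1) capped by W -> flip
Dir SW: edge -> no flip
Dir S: first cell '.' (not opp) -> no flip
Dir SE: first cell '.' (not opp) -> no flip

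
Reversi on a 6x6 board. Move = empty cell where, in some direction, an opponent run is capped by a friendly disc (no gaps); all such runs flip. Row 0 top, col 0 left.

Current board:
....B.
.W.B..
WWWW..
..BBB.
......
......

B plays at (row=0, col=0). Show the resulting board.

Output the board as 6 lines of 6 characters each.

Place B at (0,0); scan 8 dirs for brackets.
Dir NW: edge -> no flip
Dir N: edge -> no flip
Dir NE: edge -> no flip
Dir W: edge -> no flip
Dir E: first cell '.' (not opp) -> no flip
Dir SW: edge -> no flip
Dir S: first cell '.' (not opp) -> no flip
Dir SE: opp run (1,1) (2,2) capped by B -> flip
All flips: (1,1) (2,2)

Answer: B...B.
.B.B..
WWBW..
..BBB.
......
......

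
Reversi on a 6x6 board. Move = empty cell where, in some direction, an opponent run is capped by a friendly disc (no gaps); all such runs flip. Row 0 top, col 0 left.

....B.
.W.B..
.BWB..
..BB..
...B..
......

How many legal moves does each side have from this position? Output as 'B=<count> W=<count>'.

Answer: B=4 W=5

Derivation:
-- B to move --
(0,0): flips 2 -> legal
(0,1): flips 1 -> legal
(0,2): no bracket -> illegal
(1,0): no bracket -> illegal
(1,2): flips 1 -> legal
(2,0): no bracket -> illegal
(3,1): flips 1 -> legal
B mobility = 4
-- W to move --
(0,2): no bracket -> illegal
(0,3): no bracket -> illegal
(0,5): no bracket -> illegal
(1,0): no bracket -> illegal
(1,2): no bracket -> illegal
(1,4): no bracket -> illegal
(1,5): no bracket -> illegal
(2,0): flips 1 -> legal
(2,4): flips 1 -> legal
(3,0): no bracket -> illegal
(3,1): flips 1 -> legal
(3,4): no bracket -> illegal
(4,1): no bracket -> illegal
(4,2): flips 1 -> legal
(4,4): flips 1 -> legal
(5,2): no bracket -> illegal
(5,3): no bracket -> illegal
(5,4): no bracket -> illegal
W mobility = 5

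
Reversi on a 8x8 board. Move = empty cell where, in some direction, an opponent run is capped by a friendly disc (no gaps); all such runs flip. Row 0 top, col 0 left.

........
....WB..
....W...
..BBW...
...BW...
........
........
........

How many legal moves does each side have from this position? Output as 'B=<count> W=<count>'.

Answer: B=5 W=6

Derivation:
-- B to move --
(0,3): no bracket -> illegal
(0,4): no bracket -> illegal
(0,5): no bracket -> illegal
(1,3): flips 1 -> legal
(2,3): no bracket -> illegal
(2,5): flips 1 -> legal
(3,5): flips 1 -> legal
(4,5): flips 1 -> legal
(5,3): no bracket -> illegal
(5,4): no bracket -> illegal
(5,5): flips 1 -> legal
B mobility = 5
-- W to move --
(0,4): no bracket -> illegal
(0,5): no bracket -> illegal
(0,6): flips 1 -> legal
(1,6): flips 1 -> legal
(2,1): no bracket -> illegal
(2,2): flips 1 -> legal
(2,3): no bracket -> illegal
(2,5): no bracket -> illegal
(2,6): no bracket -> illegal
(3,1): flips 2 -> legal
(4,1): no bracket -> illegal
(4,2): flips 2 -> legal
(5,2): flips 1 -> legal
(5,3): no bracket -> illegal
(5,4): no bracket -> illegal
W mobility = 6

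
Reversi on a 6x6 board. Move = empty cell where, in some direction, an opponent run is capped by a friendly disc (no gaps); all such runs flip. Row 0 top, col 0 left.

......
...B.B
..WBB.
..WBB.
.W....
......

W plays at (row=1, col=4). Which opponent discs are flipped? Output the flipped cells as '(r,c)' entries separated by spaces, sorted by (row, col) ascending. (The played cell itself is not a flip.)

Answer: (2,3)

Derivation:
Dir NW: first cell '.' (not opp) -> no flip
Dir N: first cell '.' (not opp) -> no flip
Dir NE: first cell '.' (not opp) -> no flip
Dir W: opp run (1,3), next='.' -> no flip
Dir E: opp run (1,5), next=edge -> no flip
Dir SW: opp run (2,3) capped by W -> flip
Dir S: opp run (2,4) (3,4), next='.' -> no flip
Dir SE: first cell '.' (not opp) -> no flip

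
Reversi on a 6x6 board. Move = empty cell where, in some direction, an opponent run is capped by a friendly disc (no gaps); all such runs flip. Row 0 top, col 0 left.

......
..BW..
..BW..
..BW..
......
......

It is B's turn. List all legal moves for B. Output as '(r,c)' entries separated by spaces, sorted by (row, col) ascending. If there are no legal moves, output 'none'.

(0,2): no bracket -> illegal
(0,3): no bracket -> illegal
(0,4): flips 1 -> legal
(1,4): flips 2 -> legal
(2,4): flips 1 -> legal
(3,4): flips 2 -> legal
(4,2): no bracket -> illegal
(4,3): no bracket -> illegal
(4,4): flips 1 -> legal

Answer: (0,4) (1,4) (2,4) (3,4) (4,4)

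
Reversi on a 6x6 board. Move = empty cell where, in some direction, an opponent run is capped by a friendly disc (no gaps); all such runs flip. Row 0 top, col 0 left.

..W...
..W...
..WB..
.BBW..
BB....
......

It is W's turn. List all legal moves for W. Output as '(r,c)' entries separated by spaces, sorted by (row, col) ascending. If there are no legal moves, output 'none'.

(1,3): flips 1 -> legal
(1,4): no bracket -> illegal
(2,0): no bracket -> illegal
(2,1): no bracket -> illegal
(2,4): flips 1 -> legal
(3,0): flips 2 -> legal
(3,4): flips 1 -> legal
(4,2): flips 1 -> legal
(4,3): no bracket -> illegal
(5,0): no bracket -> illegal
(5,1): no bracket -> illegal
(5,2): no bracket -> illegal

Answer: (1,3) (2,4) (3,0) (3,4) (4,2)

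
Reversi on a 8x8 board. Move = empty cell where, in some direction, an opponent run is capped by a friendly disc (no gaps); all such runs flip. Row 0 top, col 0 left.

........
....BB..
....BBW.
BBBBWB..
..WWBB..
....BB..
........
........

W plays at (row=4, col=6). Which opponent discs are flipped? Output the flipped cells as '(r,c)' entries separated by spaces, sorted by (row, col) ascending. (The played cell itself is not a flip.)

Dir NW: opp run (3,5) (2,4), next='.' -> no flip
Dir N: first cell '.' (not opp) -> no flip
Dir NE: first cell '.' (not opp) -> no flip
Dir W: opp run (4,5) (4,4) capped by W -> flip
Dir E: first cell '.' (not opp) -> no flip
Dir SW: opp run (5,5), next='.' -> no flip
Dir S: first cell '.' (not opp) -> no flip
Dir SE: first cell '.' (not opp) -> no flip

Answer: (4,4) (4,5)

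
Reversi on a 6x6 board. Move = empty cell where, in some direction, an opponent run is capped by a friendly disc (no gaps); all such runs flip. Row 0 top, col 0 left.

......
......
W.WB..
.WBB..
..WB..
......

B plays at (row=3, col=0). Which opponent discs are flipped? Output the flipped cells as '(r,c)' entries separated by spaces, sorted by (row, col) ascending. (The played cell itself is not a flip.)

Dir NW: edge -> no flip
Dir N: opp run (2,0), next='.' -> no flip
Dir NE: first cell '.' (not opp) -> no flip
Dir W: edge -> no flip
Dir E: opp run (3,1) capped by B -> flip
Dir SW: edge -> no flip
Dir S: first cell '.' (not opp) -> no flip
Dir SE: first cell '.' (not opp) -> no flip

Answer: (3,1)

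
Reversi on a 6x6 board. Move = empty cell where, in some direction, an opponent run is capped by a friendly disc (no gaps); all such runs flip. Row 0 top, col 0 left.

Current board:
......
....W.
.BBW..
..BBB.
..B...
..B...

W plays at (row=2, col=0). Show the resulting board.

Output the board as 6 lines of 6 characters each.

Answer: ......
....W.
WWWW..
..BBB.
..B...
..B...

Derivation:
Place W at (2,0); scan 8 dirs for brackets.
Dir NW: edge -> no flip
Dir N: first cell '.' (not opp) -> no flip
Dir NE: first cell '.' (not opp) -> no flip
Dir W: edge -> no flip
Dir E: opp run (2,1) (2,2) capped by W -> flip
Dir SW: edge -> no flip
Dir S: first cell '.' (not opp) -> no flip
Dir SE: first cell '.' (not opp) -> no flip
All flips: (2,1) (2,2)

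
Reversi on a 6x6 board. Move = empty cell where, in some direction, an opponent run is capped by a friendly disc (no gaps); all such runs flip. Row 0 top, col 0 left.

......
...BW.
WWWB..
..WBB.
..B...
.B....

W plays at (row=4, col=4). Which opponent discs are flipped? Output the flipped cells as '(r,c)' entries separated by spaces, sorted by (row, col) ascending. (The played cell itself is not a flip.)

Dir NW: opp run (3,3) capped by W -> flip
Dir N: opp run (3,4), next='.' -> no flip
Dir NE: first cell '.' (not opp) -> no flip
Dir W: first cell '.' (not opp) -> no flip
Dir E: first cell '.' (not opp) -> no flip
Dir SW: first cell '.' (not opp) -> no flip
Dir S: first cell '.' (not opp) -> no flip
Dir SE: first cell '.' (not opp) -> no flip

Answer: (3,3)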